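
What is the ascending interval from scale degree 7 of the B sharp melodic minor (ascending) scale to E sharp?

Scale degree 7 of B# melodic minor (ascending) is A##.
A## up to E#: letters A→E make it a fifth; 6 semitones makes it diminished.

diminished fifth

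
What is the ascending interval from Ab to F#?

Counting letters A–B–C–D–E–F gives a sixth.
Ab→F# = 10 semitones, 1 wider than the major sixth (9), so augmented.

augmented sixth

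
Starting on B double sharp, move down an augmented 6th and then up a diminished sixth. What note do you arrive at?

Bb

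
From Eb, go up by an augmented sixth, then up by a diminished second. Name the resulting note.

An augmented sixth up from Eb is C# (letter C, 10 semitones up).
A diminished second up from C# is Db (letter D, 0 semitones up).

Db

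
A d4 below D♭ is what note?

A

A fourth below D lands on the letter A.
A diminished fourth spans 4 semitones, so Db moves to pitch class 9. On the letter A that is A.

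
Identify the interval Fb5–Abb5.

minor third

The letter names run F→A, a span of 2 letter steps, so the interval is some kind of third.
Fb to Abb is 3 semitones. A major third is 4, so 3 makes it minor.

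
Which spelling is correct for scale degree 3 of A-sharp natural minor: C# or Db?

Each scale degree takes a distinct letter name. Degree 3 of a scale on A must use the letter C.
C# and Db are enharmonically the same pitch, but only C# uses the letter C, so it is the correct spelling here.

C#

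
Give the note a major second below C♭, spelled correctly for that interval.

Bbb

C down a major second is Bb, so the target letter is B.
From Cb, a major second is 2 semitones down: Bbb.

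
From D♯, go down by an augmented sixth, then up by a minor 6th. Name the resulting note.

An augmented sixth down from D# is F (letter F, 10 semitones down).
A minor sixth up from F is Db (letter D, 8 semitones up).

Db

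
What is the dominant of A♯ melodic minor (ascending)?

E#

The A# melodic minor (ascending) scale runs A# B# C# D# E# F## G##.
Degree 5 is E#.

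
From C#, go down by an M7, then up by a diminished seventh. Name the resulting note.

A major seventh down from C# is D (letter D, 11 semitones down).
A diminished seventh up from D is Cb (letter C, 9 semitones up).

Cb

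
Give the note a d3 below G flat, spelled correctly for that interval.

A third below G lands on the letter E.
A diminished third spans 2 semitones, so Gb moves to pitch class 4. On the letter E that is E.

E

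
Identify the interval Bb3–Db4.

Counting letters B–C–D gives a third.
Bb→Db = 3 semitones, 1 narrower than the major third (4), so minor.

minor third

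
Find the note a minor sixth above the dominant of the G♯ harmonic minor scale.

B

The dominant of G# harmonic minor is D#.
A minor sixth (8 semitones) above D# lands on the letter B, giving B.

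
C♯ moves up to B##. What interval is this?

augmented seventh

Counting letters C–D–E–F–G–A–B gives a seventh.
C#→B## = 12 semitones, 1 wider than the major seventh (11), so augmented.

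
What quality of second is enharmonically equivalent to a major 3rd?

A major third spans 4 semitones.
A second spanning 4 semitones is doubly augmented (the major second is 2).

doubly augmented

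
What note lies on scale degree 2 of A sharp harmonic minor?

B#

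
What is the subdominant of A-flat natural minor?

Db

Degree 4 takes the letter 3 steps above A, which is D.
In natural minor, degree 4 sits 5 semitones above the tonic. Ab + 5 semitones is pitch class 1, spelled on D as Db.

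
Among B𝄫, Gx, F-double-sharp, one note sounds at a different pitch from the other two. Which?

In 12-tone equal temperament, enharmonic equivalents share a pitch class. Bbb is pitch class 9; G## is pitch class 9; F## is pitch class 7.
Bbb and G## share pitch class 9, while F## is pitch class 7.

F##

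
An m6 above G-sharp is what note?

G up a major sixth is E, so the target letter is E.
From G#, a minor sixth is 8 semitones up: E.

E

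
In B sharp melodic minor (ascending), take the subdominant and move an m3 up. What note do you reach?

G#

The subdominant of B# melodic minor (ascending) is E#.
A minor third (3 semitones) above E# lands on the letter G, giving G#.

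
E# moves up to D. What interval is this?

diminished seventh

The letter names run E→D, a span of 6 letter steps, so the interval is some kind of seventh.
E# to D is 9 semitones. A major seventh is 11, so 9 makes it diminished.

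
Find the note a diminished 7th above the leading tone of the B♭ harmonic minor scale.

Gb

The leading tone of Bb harmonic minor is A.
A diminished seventh (9 semitones) above A lands on the letter G, giving Gb.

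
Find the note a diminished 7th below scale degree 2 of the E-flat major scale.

Scale degree 2 of Eb major is F.
A diminished seventh (9 semitones) below F lands on the letter G, giving G#.

G#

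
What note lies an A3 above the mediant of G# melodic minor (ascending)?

D##

The mediant of G# melodic minor (ascending) is B.
An augmented third (5 semitones) above B lands on the letter D, giving D##.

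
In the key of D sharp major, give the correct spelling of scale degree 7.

Degree 7 takes the letter 6 steps above D, which is C.
In major, degree 7 sits 11 semitones above the tonic. D# + 11 semitones is pitch class 2, spelled on C as C##.

C##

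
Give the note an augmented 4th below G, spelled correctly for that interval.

G down a perfect fourth is D, so the target letter is D.
From G, an augmented fourth is 6 semitones down: Db.

Db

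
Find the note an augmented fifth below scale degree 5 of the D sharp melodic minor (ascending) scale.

D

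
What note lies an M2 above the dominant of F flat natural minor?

The dominant of Fb natural minor is Cb.
A major second (2 semitones) above Cb lands on the letter D, giving Db.

Db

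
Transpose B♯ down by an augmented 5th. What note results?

B down a perfect fifth is E, so the target letter is E.
From B#, an augmented fifth is 8 semitones down: E.

E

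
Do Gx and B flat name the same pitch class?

No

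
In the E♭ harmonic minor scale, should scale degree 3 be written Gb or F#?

Gb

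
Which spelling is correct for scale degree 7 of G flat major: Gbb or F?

F

Each scale degree takes a distinct letter name. Degree 7 of a scale on G must use the letter F.
F and Gbb are enharmonically the same pitch, but only F uses the letter F, so it is the correct spelling here.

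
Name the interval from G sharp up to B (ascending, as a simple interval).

Counting letters G–A–B gives a third.
G#→B = 3 semitones, 1 narrower than the major third (4), so minor.

minor third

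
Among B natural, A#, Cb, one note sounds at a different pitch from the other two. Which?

A#

In 12-tone equal temperament, enharmonic equivalents share a pitch class. B is pitch class 11; A# is pitch class 10; Cb is pitch class 11.
B and Cb share pitch class 11, while A# is pitch class 10.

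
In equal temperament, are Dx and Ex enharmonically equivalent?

No

D## is pitch class 4; E## is pitch class 6.
The pitch classes differ (4 vs. 6), so they are not enharmonic equivalents.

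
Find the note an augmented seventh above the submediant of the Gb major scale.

The submediant of Gb major is Eb.
An augmented seventh (12 semitones) above Eb lands on the letter D, giving D#.

D#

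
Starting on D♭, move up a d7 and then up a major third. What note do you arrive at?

A diminished seventh up from Db is Cbb (letter C, 9 semitones up).
A major third up from Cbb is Ebb (letter E, 4 semitones up).

Ebb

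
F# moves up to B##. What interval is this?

Counting letters F–G–A–B gives a fourth.
F#→B## = 7 semitones, 2 wider than the perfect fourth (5), so doubly augmented.

doubly augmented fourth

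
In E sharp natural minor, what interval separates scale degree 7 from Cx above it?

major seventh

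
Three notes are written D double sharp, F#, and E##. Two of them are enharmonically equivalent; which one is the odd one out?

D##

In 12-tone equal temperament, enharmonic equivalents share a pitch class. D## is pitch class 4; F# is pitch class 6; E## is pitch class 6.
F# and E## share pitch class 6, while D## is pitch class 4.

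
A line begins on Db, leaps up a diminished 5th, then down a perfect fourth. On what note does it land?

Ebb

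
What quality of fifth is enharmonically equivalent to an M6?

A major sixth spans 9 semitones.
A fifth spanning 9 semitones is doubly augmented (the perfect fifth is 7).

doubly augmented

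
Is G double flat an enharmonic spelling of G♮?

Two spellings are enharmonically equivalent only if they share a pitch class.
Here Gbb → 5, G → 7; 5 ≠ 7, so they are not.

No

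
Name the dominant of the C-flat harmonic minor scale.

Gb

Degree 5 takes the letter 4 steps above C, which is G.
In harmonic minor, degree 5 sits 7 semitones above the tonic. Cb + 7 semitones is pitch class 6, spelled on G as Gb.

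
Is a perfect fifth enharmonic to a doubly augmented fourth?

Yes

A perfect fifth spans 7 semitones; a doubly augmented fourth spans 7.
They are enharmonically equivalent.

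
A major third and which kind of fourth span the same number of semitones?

A major third spans 4 semitones.
A fourth spanning 4 semitones is diminished (the perfect fourth is 5).

diminished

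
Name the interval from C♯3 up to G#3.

perfect fifth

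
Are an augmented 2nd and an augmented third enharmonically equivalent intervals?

An augmented second spans 3 semitones; an augmented third spans 5.
The spans differ, so they are not enharmonic equivalents.

No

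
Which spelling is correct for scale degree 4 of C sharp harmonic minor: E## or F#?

F#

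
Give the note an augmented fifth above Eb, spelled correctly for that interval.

B

E up a perfect fifth is B, so the target letter is B.
From Eb, an augmented fifth is 8 semitones up: B.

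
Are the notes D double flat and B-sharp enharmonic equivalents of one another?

Yes

Dbb = pitch class 0 and B# = pitch class 0 — the same pitch class, so they are enharmonic equivalents.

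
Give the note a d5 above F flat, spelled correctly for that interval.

Cbb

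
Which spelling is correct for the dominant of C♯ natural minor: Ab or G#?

Each scale degree takes a distinct letter name. Degree 5 of a scale on C must use the letter G.
G# and Ab are enharmonically the same pitch, but only G# uses the letter G, so it is the correct spelling here.

G#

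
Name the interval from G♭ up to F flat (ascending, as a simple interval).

Counting letters G–A–B–C–D–E–F gives a seventh.
Gb→Fb = 10 semitones, 1 narrower than the major seventh (11), so minor.

minor seventh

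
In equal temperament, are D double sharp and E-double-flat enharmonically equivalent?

D## is pitch class 4; Ebb is pitch class 2.
The pitch classes differ (4 vs. 2), so they are not enharmonic equivalents.

No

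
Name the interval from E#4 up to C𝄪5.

The letter names run E→C, a span of 5 letter steps, so the interval is some kind of sixth.
E# to C## is 9 semitones. A major sixth is 9, so 9 makes it major.

major sixth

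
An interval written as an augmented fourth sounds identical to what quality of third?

doubly augmented

An augmented fourth spans 6 semitones.
A third spanning 6 semitones is doubly augmented (the major third is 4).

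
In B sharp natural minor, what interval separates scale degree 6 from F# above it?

minor seventh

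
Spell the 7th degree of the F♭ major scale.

Eb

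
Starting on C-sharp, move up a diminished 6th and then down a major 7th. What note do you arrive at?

A diminished sixth up from C# is Ab (letter A, 7 semitones up).
A major seventh down from Ab is Bbb (letter B, 11 semitones down).

Bbb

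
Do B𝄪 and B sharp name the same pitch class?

No

B## is pitch class 1; B# is pitch class 0.
The pitch classes differ (1 vs. 0), so they are not enharmonic equivalents.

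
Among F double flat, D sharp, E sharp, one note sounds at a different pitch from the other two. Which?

E#

In 12-tone equal temperament, enharmonic equivalents share a pitch class. Fbb is pitch class 3; D# is pitch class 3; E# is pitch class 5.
Fbb and D# share pitch class 3, while E# is pitch class 5.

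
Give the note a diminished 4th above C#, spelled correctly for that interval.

F

A fourth above C lands on the letter F.
A diminished fourth spans 4 semitones, so C# moves to pitch class 5. On the letter F that is F.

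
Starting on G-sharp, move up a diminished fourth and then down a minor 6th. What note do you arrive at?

A diminished fourth up from G# is C (letter C, 4 semitones up).
A minor sixth down from C is E (letter E, 8 semitones down).

E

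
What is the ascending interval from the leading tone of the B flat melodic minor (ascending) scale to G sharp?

The leading tone of Bb melodic minor (ascending) is A.
A up to G#: letters A→G make it a seventh; 11 semitones makes it major.

major seventh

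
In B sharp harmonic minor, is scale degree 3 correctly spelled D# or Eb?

D#

Each scale degree takes a distinct letter name. Degree 3 of a scale on B must use the letter D.
D# and Eb are enharmonically the same pitch, but only D# uses the letter D, so it is the correct spelling here.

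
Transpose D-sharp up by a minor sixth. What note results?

A sixth above D lands on the letter B.
A minor sixth spans 8 semitones, so D# moves to pitch class 11. On the letter B that is B.

B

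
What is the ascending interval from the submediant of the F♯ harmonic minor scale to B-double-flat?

The submediant of F# harmonic minor is D.
D up to Bbb: letters D→B make it a sixth; 7 semitones makes it diminished.

diminished sixth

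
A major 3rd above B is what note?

D#

B up a major third is D#, so the target letter is D.
From B, a major third is 4 semitones up: D#.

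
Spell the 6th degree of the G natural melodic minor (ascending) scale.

Degree 6 takes the letter 5 steps above G, which is E.
In melodic minor (ascending), degree 6 sits 9 semitones above the tonic. G + 9 semitones is pitch class 4, spelled on E as E.

E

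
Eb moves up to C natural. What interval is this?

major sixth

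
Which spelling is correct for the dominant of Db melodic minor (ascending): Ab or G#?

Ab

Each scale degree takes a distinct letter name. Degree 5 of a scale on D must use the letter A.
Ab and G# are enharmonically the same pitch, but only Ab uses the letter A, so it is the correct spelling here.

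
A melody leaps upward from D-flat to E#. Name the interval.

doubly augmented second

Counting letters D–E gives a second.
Db→E# = 4 semitones, 2 wider than the major second (2), so doubly augmented.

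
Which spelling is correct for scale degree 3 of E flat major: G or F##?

Each scale degree takes a distinct letter name. Degree 3 of a scale on E must use the letter G.
G and F## are enharmonically the same pitch, but only G uses the letter G, so it is the correct spelling here.

G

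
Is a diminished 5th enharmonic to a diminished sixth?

A diminished fifth spans 6 semitones; a diminished sixth spans 7.
The spans differ, so they are not enharmonic equivalents.

No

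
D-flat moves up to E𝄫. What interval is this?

minor second

The letter names run D→E, a span of 1 letter step, so the interval is some kind of second.
Db to Ebb is 1 semitone. A major second is 2, so 1 makes it minor.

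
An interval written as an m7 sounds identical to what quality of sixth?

A minor seventh spans 10 semitones.
A sixth spanning 10 semitones is augmented (the major sixth is 9).

augmented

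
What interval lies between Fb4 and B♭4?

Counting letters F–G–A–B gives a fourth.
Fb→Bb = 6 semitones, 1 wider than the perfect fourth (5), so augmented.

augmented fourth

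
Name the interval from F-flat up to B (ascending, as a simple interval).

doubly augmented fourth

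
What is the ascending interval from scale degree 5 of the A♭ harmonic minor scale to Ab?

perfect fourth

Scale degree 5 of Ab harmonic minor is Eb.
Eb up to Ab: letters E→A make it a fourth; 5 semitones makes it perfect.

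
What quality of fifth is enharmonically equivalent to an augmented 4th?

diminished

An augmented fourth spans 6 semitones.
A fifth spanning 6 semitones is diminished (the perfect fifth is 7).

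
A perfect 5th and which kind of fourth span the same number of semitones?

doubly augmented

A perfect fifth spans 7 semitones.
A fourth spanning 7 semitones is doubly augmented (the perfect fourth is 5).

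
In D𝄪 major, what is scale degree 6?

B##

Degree 6 takes the letter 5 steps above D, which is B.
In major, degree 6 sits 9 semitones above the tonic. D## + 9 semitones is pitch class 1, spelled on B as B##.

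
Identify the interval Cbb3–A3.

doubly augmented sixth

The letter names run C→A, a span of 5 letter steps, so the interval is some kind of sixth.
Cbb to A is 11 semitones. A major sixth is 9, so 11 makes it doubly augmented.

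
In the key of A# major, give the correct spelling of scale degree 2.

B#

The A# major scale runs A# B# C## D# E# F## G##.
Degree 2 is B#.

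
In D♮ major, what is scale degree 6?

The D major scale runs D E F# G A B C#.
Degree 6 is B.

B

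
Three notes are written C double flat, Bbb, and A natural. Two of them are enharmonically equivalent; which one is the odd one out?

In 12-tone equal temperament, enharmonic equivalents share a pitch class. Cbb is pitch class 10; Bbb is pitch class 9; A is pitch class 9.
Bbb and A share pitch class 9, while Cbb is pitch class 10.

Cbb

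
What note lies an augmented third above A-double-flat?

C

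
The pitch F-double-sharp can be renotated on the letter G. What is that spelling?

F## is pitch class 7. The letter G alone is pitch class 7.
Pitch class 7 on G needs no accidental: G.

G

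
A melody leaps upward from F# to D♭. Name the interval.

The letter names run F→D, a span of 5 letter steps, so the interval is some kind of sixth.
F# to Db is 7 semitones. A major sixth is 9, so 7 makes it diminished.

diminished sixth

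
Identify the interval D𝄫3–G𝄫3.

Counting letters D–E–F–G gives a fourth.
Dbb→Gbb = 5 semitones, exactly the perfect fourth.

perfect fourth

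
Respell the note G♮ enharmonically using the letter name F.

G is pitch class 7. The letter F alone is pitch class 5.
To reach pitch class 7 from F requires an offset of +2 semitones, i.e. double sharp: F##.

F##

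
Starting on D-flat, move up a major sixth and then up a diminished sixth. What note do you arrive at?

Gbb

A major sixth up from Db is Bb (letter B, 9 semitones up).
A diminished sixth up from Bb is Gbb (letter G, 7 semitones up).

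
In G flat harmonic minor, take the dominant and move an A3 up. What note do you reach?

F#

The dominant of Gb harmonic minor is Db.
An augmented third (5 semitones) above Db lands on the letter F, giving F#.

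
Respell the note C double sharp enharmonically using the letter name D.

Plain D sits at the same pitch as C##, so on the letter D the same pitch needs a natural: D.

D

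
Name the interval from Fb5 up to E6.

augmented seventh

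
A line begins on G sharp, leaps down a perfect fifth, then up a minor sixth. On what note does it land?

A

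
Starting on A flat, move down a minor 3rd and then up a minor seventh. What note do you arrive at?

A minor third down from Ab is F (letter F, 3 semitones down).
A minor seventh up from F is Eb (letter E, 10 semitones up).

Eb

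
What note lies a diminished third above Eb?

Gbb

A third above E lands on the letter G.
A diminished third spans 2 semitones, so Eb moves to pitch class 5. On the letter G that is Gbb.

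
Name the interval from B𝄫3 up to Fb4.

perfect fifth

The letter names run B→F, a span of 4 letter steps, so the interval is some kind of fifth.
Bbb to Fb is 7 semitones. A perfect fifth is 7, so 7 makes it perfect.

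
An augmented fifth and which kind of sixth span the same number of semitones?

minor

An augmented fifth spans 8 semitones.
A sixth spanning 8 semitones is minor (the major sixth is 9).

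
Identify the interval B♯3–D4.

Counting letters B–C–D gives a third.
B#→D = 2 semitones, 2 narrower than the major third (4), so diminished.

diminished third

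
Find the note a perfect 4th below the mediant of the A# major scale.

G##

The mediant of A# major is C##.
A perfect fourth (5 semitones) below C## lands on the letter G, giving G##.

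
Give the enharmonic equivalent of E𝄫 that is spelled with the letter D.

Ebb is pitch class 2. The letter D alone is pitch class 2.
Pitch class 2 on D needs no accidental: D.

D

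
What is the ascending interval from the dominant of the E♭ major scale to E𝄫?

The dominant of Eb major is Bb.
Bb up to Ebb: letters B→E make it a fourth; 4 semitones makes it diminished.

diminished fourth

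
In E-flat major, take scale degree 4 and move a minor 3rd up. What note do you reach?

Scale degree 4 of Eb major is Ab.
A minor third (3 semitones) above Ab lands on the letter C, giving Cb.

Cb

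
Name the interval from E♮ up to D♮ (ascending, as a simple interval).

minor seventh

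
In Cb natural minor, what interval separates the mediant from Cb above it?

major sixth

The mediant of Cb natural minor is Ebb.
Ebb up to Cb: letters E→C make it a sixth; 9 semitones makes it major.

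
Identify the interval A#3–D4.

Counting letters A–B–C–D gives a fourth.
A#→D = 4 semitones, 1 narrower than the perfect fourth (5), so diminished.

diminished fourth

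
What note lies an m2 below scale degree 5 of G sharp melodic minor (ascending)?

Scale degree 5 of G# melodic minor (ascending) is D#.
A minor second (1 semitone) below D# lands on the letter C, giving C##.

C##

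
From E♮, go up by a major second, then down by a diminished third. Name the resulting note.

D##

A major second up from E is F# (letter F, 2 semitones up).
A diminished third down from F# is D## (letter D, 2 semitones down).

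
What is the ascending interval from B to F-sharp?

The letter names run B→F, a span of 4 letter steps, so the interval is some kind of fifth.
B to F# is 7 semitones. A perfect fifth is 7, so 7 makes it perfect.

perfect fifth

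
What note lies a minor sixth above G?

Eb

G up a major sixth is E, so the target letter is E.
From G, a minor sixth is 8 semitones up: Eb.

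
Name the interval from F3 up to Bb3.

The letter names run F→B, a span of 3 letter steps, so the interval is some kind of fourth.
F to Bb is 5 semitones. A perfect fourth is 5, so 5 makes it perfect.

perfect fourth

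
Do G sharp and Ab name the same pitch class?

Yes

G# is pitch class 8; Ab is pitch class 8.
All spellings map to pitch class 8, so they are enharmonically equivalent.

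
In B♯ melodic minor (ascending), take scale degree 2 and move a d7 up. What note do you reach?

B

Scale degree 2 of B# melodic minor (ascending) is C##.
A diminished seventh (9 semitones) above C## lands on the letter B, giving B.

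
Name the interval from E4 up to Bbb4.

Counting letters E–F–G–A–B gives a fifth.
E→Bbb = 5 semitones, 2 narrower than the perfect fifth (7), so doubly diminished.

doubly diminished fifth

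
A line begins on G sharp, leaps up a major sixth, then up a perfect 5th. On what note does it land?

A major sixth up from G# is E# (letter E, 9 semitones up).
A perfect fifth up from E# is B# (letter B, 7 semitones up).

B#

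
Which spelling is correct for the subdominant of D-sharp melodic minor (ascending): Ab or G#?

G#

Each scale degree takes a distinct letter name. Degree 4 of a scale on D must use the letter G.
G# and Ab are enharmonically the same pitch, but only G# uses the letter G, so it is the correct spelling here.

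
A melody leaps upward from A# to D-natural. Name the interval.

diminished fourth

Counting letters A–B–C–D gives a fourth.
A#→D = 4 semitones, 1 narrower than the perfect fourth (5), so diminished.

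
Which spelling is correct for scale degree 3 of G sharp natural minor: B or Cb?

B

Each scale degree takes a distinct letter name. Degree 3 of a scale on G must use the letter B.
B and Cb are enharmonically the same pitch, but only B uses the letter B, so it is the correct spelling here.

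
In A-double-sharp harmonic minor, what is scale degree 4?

D##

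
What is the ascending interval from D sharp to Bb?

diminished sixth

The letter names run D→B, a span of 5 letter steps, so the interval is some kind of sixth.
D# to Bb is 7 semitones. A major sixth is 9, so 7 makes it diminished.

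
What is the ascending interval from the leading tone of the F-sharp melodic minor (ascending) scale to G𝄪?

The leading tone of F# melodic minor (ascending) is E#.
E# up to G##: letters E→G make it a third; 4 semitones makes it major.

major third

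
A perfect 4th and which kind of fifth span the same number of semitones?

A perfect fourth spans 5 semitones.
A fifth spanning 5 semitones is doubly diminished (the perfect fifth is 7).

doubly diminished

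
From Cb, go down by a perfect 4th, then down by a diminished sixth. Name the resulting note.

A perfect fourth down from Cb is Gb (letter G, 5 semitones down).
A diminished sixth down from Gb is B (letter B, 7 semitones down).

B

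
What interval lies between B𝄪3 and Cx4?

minor second

Counting letters B–C gives a second.
B##→C## = 1 semitone, 1 narrower than the major second (2), so minor.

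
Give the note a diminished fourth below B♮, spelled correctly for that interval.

F##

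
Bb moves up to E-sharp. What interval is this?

doubly augmented fourth

The letter names run B→E, a span of 3 letter steps, so the interval is some kind of fourth.
Bb to E# is 7 semitones. A perfect fourth is 5, so 7 makes it doubly augmented.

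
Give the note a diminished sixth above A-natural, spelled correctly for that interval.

A up a major sixth is F#, so the target letter is F.
From A, a diminished sixth is 7 semitones up: Fb.

Fb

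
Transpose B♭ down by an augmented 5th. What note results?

Ebb

A fifth below B lands on the letter E.
An augmented fifth spans 8 semitones, so Bb moves to pitch class 2. On the letter E that is Ebb.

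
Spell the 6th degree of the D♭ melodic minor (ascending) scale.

Bb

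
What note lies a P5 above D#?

A#

A fifth above D lands on the letter A.
A perfect fifth spans 7 semitones, so D# moves to pitch class 10. On the letter A that is A#.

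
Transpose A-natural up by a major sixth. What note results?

A sixth above A lands on the letter F.
A major sixth spans 9 semitones, so A moves to pitch class 6. On the letter F that is F#.

F#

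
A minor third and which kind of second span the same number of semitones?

A minor third spans 3 semitones.
A second spanning 3 semitones is augmented (the major second is 2).

augmented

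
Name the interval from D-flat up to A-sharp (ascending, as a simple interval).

The letter names run D→A, a span of 4 letter steps, so the interval is some kind of fifth.
Db to A# is 9 semitones. A perfect fifth is 7, so 9 makes it doubly augmented.

doubly augmented fifth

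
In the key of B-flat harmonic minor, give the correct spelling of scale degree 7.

A

The Bb harmonic minor scale runs Bb C Db Eb F Gb A.
Degree 7 is A.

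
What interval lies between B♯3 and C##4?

Counting letters B–C gives a second.
B#→C## = 2 semitones, exactly the major second.

major second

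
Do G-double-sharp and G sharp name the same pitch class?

G## is pitch class 9; G# is pitch class 8.
The pitch classes differ (9 vs. 8), so they are not enharmonic equivalents.

No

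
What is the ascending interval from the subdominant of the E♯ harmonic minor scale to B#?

major second

The subdominant of E# harmonic minor is A#.
A# up to B#: letters A→B make it a second; 2 semitones makes it major.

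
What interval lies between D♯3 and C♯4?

minor seventh

The letter names run D→C, a span of 6 letter steps, so the interval is some kind of seventh.
D# to C# is 10 semitones. A major seventh is 11, so 10 makes it minor.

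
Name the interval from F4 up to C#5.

Counting letters F–G–A–B–C gives a fifth.
F→C# = 8 semitones, 1 wider than the perfect fifth (7), so augmented.

augmented fifth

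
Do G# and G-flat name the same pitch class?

G# is pitch class 8; Gb is pitch class 6.
The pitch classes differ (8 vs. 6), so they are not enharmonic equivalents.

No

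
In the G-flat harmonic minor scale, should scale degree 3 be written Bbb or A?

Bbb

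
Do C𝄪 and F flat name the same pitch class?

C## is pitch class 2; Fb is pitch class 4.
The pitch classes differ (2 vs. 4), so they are not enharmonic equivalents.

No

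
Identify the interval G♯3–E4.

The letter names run G→E, a span of 5 letter steps, so the interval is some kind of sixth.
G# to E is 8 semitones. A major sixth is 9, so 8 makes it minor.

minor sixth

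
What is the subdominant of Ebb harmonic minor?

Abb

The Ebb harmonic minor scale runs Ebb Fb Gbb Abb Bbb Cbb Db.
Degree 4 is Abb.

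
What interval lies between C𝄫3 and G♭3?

The letter names run C→G, a span of 4 letter steps, so the interval is some kind of fifth.
Cbb to Gb is 8 semitones. A perfect fifth is 7, so 8 makes it augmented.

augmented fifth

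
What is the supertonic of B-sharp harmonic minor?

C##

Degree 2 takes the letter 1 step above B, which is C.
In harmonic minor, degree 2 sits 2 semitones above the tonic. B# + 2 semitones is pitch class 2, spelled on C as C##.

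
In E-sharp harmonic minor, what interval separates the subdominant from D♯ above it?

The subdominant of E# harmonic minor is A#.
A# up to D#: letters A→D make it a fourth; 5 semitones makes it perfect.

perfect fourth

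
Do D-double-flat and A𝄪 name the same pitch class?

Two spellings are enharmonically equivalent only if they share a pitch class.
Here Dbb → 0, A## → 11; 0 ≠ 11, so they are not.

No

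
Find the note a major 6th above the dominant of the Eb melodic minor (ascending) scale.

G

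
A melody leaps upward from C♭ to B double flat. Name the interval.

minor seventh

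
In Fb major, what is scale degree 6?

The Fb major scale runs Fb Gb Ab Bbb Cb Db Eb.
Degree 6 is Db.

Db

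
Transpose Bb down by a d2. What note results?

B down a major second is A, so the target letter is A.
From Bb, a diminished second is 0 semitones down: A#.

A#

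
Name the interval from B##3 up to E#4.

diminished fourth

The letter names run B→E, a span of 3 letter steps, so the interval is some kind of fourth.
B## to E# is 4 semitones. A perfect fourth is 5, so 4 makes it diminished.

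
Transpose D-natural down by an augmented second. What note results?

Cb

A second below D lands on the letter C.
An augmented second spans 3 semitones, so D moves to pitch class 11. On the letter C that is Cb.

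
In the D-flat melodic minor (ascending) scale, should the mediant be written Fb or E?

Each scale degree takes a distinct letter name. Degree 3 of a scale on D must use the letter F.
Fb and E are enharmonically the same pitch, but only Fb uses the letter F, so it is the correct spelling here.

Fb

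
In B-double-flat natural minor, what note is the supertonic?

The Bbb natural minor scale runs Bbb Cb Dbb Ebb Fb Gbb Abb.
Degree 2 is Cb.

Cb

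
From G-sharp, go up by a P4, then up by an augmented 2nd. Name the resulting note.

D##

A perfect fourth up from G# is C# (letter C, 5 semitones up).
An augmented second up from C# is D## (letter D, 3 semitones up).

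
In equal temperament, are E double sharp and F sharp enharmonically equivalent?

Yes

E## is pitch class 6; F# is pitch class 6.
All spellings map to pitch class 6, so they are enharmonically equivalent.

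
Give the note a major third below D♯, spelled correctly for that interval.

B

D down a major third is Bb, so the target letter is B.
From D#, a major third is 4 semitones down: B.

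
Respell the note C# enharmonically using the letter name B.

B##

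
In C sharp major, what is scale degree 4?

F#

Degree 4 takes the letter 3 steps above C, which is F.
In major, degree 4 sits 5 semitones above the tonic. C# + 5 semitones is pitch class 6, spelled on F as F#.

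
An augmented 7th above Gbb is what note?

F

G up a major seventh is F#, so the target letter is F.
From Gbb, an augmented seventh is 12 semitones up: F.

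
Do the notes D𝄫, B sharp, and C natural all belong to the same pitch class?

Yes

Dbb is pitch class 0; B# is pitch class 0; C is pitch class 0.
All spellings map to pitch class 0, so they are enharmonically equivalent.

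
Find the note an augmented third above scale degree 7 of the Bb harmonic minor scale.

C##

Scale degree 7 of Bb harmonic minor is A.
An augmented third (5 semitones) above A lands on the letter C, giving C##.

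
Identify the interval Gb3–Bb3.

Counting letters G–A–B gives a third.
Gb→Bb = 4 semitones, exactly the major third.

major third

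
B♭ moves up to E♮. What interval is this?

The letter names run B→E, a span of 3 letter steps, so the interval is some kind of fourth.
Bb to E is 6 semitones. A perfect fourth is 5, so 6 makes it augmented.

augmented fourth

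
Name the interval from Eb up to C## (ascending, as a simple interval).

doubly augmented sixth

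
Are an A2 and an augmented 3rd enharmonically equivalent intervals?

No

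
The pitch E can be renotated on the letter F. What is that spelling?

Fb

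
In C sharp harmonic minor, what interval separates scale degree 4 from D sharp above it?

major sixth

Scale degree 4 of C# harmonic minor is F#.
F# up to D#: letters F→D make it a sixth; 9 semitones makes it major.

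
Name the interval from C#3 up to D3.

minor second

The letter names run C→D, a span of 1 letter step, so the interval is some kind of second.
C# to D is 1 semitone. A major second is 2, so 1 makes it minor.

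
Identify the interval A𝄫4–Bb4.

augmented second

The letter names run A→B, a span of 1 letter step, so the interval is some kind of second.
Abb to Bb is 3 semitones. A major second is 2, so 3 makes it augmented.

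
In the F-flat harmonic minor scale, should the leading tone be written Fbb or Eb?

Eb

Each scale degree takes a distinct letter name. Degree 7 of a scale on F must use the letter E.
Eb and Fbb are enharmonically the same pitch, but only Eb uses the letter E, so it is the correct spelling here.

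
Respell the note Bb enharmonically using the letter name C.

Cbb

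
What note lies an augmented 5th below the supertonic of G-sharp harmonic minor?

D

The supertonic of G# harmonic minor is A#.
An augmented fifth (8 semitones) below A# lands on the letter D, giving D.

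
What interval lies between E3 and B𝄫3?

Counting letters E–F–G–A–B gives a fifth.
E→Bbb = 5 semitones, 2 narrower than the perfect fifth (7), so doubly diminished.

doubly diminished fifth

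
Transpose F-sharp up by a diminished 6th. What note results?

Db

F up a major sixth is D, so the target letter is D.
From F#, a diminished sixth is 7 semitones up: Db.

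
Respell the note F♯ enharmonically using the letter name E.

Plain E sits 2 semitones below F#, so on the letter E the same pitch needs a double sharp: E##.

E##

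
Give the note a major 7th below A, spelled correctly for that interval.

A down a major seventh is Bb, so the target letter is B.
From A, a major seventh is 11 semitones down: Bb.

Bb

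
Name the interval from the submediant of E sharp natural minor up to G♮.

The submediant of E# natural minor is C#.
C# up to G: letters C→G make it a fifth; 6 semitones makes it diminished.

diminished fifth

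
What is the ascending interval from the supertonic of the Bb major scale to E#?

The supertonic of Bb major is C.
C up to E#: letters C→E make it a third; 5 semitones makes it augmented.

augmented third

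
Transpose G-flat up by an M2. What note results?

Ab

A second above G lands on the letter A.
A major second spans 2 semitones, so Gb moves to pitch class 8. On the letter A that is Ab.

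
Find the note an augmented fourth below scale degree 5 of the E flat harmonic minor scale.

Fb

Scale degree 5 of Eb harmonic minor is Bb.
An augmented fourth (6 semitones) below Bb lands on the letter F, giving Fb.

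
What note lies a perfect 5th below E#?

A#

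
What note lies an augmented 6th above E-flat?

C#

E up a major sixth is C#, so the target letter is C.
From Eb, an augmented sixth is 10 semitones up: C#.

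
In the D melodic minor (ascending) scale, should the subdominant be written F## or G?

G

Each scale degree takes a distinct letter name. Degree 4 of a scale on D must use the letter G.
G and F## are enharmonically the same pitch, but only G uses the letter G, so it is the correct spelling here.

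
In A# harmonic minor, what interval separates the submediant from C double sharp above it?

augmented fifth

The submediant of A# harmonic minor is F#.
F# up to C##: letters F→C make it a fifth; 8 semitones makes it augmented.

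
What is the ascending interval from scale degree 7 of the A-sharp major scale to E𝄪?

major sixth

Scale degree 7 of A# major is G##.
G## up to E##: letters G→E make it a sixth; 9 semitones makes it major.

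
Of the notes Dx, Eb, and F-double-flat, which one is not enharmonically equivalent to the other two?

D##

In 12-tone equal temperament, enharmonic equivalents share a pitch class. D## is pitch class 4; Eb is pitch class 3; Fbb is pitch class 3.
Eb and Fbb share pitch class 3, while D## is pitch class 4.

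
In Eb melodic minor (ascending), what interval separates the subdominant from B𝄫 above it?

minor second

The subdominant of Eb melodic minor (ascending) is Ab.
Ab up to Bbb: letters A→B make it a second; 1 semitone makes it minor.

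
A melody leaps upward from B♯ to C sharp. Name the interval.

minor second

The letter names run B→C, a span of 1 letter step, so the interval is some kind of second.
B# to C# is 1 semitone. A major second is 2, so 1 makes it minor.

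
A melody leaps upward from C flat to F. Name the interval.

The letter names run C→F, a span of 3 letter steps, so the interval is some kind of fourth.
Cb to F is 6 semitones. A perfect fourth is 5, so 6 makes it augmented.

augmented fourth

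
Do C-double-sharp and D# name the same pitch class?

No

C## is pitch class 2; D# is pitch class 3.
The pitch classes differ (2 vs. 3), so they are not enharmonic equivalents.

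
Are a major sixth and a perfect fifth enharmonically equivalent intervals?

No

A major sixth spans 9 semitones; a perfect fifth spans 7.
The spans differ, so they are not enharmonic equivalents.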